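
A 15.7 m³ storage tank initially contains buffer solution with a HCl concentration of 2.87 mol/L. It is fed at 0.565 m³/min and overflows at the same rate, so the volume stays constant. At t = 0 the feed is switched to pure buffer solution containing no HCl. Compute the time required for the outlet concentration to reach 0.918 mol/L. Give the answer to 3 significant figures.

31.7 min

Transient balance on the dissolved component: V dC/dt = Q(C_in − C), so τ = V/Q = 27.788 min.
C(t) = C_in + (C₀ − C_in) e^(−t/τ). Set C = 0.918 and solve for t:
e^(−t/τ) = (C − C_in)/(C₀ − C_in) = (0.918 − 0)/(2.87 − 0) = 0.31986
t = −τ ln(…) = 27.788 × 1.1399 = 31.674 min.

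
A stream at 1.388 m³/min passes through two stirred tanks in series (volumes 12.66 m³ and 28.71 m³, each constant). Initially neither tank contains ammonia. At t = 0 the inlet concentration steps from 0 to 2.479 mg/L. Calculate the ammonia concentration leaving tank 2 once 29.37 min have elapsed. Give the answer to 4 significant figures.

1.485 mg/L

Time constants: τᵢ = Vᵢ/Q for each well-mixed tank.
τ₁ = 12.66/1.388 = 9.12104 min; τ₂ = 28.71/1.388 = 20.6844 min.
Solving the cascade with C₁(0)=C₂(0)=0 gives C₂(t) = C_in[1 − (τ₁ e^(−t/τ₁) − τ₂ e^(−t/τ₂))/(τ₁ − τ₂)].
At t = 29.37: e^(−t/τ₁) = 0.0399539, e^(−t/τ₂) = 0.241736.
C₂ = 2.479·[1 − (9.12104·0.0399539 − 20.6844·0.241736)/(-11.5634)] = 2.479·0.599101 = 1.48517 mg/L.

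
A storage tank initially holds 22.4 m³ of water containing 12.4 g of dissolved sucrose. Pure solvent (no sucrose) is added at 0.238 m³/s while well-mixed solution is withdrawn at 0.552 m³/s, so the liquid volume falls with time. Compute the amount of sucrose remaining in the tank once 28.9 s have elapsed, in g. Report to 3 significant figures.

4.98 g

Total volume: dV/dt = Q_in − Q_out = -0.31400 m³/s, so V(t) = 22.4 − 0.31400 t and V(28.9) = 13.325 m³.
Species balance (pure solvent in): dm/dt = −Q_out · m/V(t).
Separate: dm/m = −Q_out dt/V(t) ⇒ ln(m/m₀) = −(Q_out/(Q_in−Q_out)) ln(V/V₀).
m = m₀ (V₀/V)^(Q_out/(Q_in−Q_out)) = 12.4 × (22.4/13.325)^(-1.7580) = 4.9760 g.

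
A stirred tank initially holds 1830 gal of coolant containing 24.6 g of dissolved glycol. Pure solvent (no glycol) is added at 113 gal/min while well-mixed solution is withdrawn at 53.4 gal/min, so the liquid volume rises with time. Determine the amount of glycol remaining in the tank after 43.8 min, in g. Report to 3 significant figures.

11.1 g

Let m(t) be the amount of glycol. Volume: V(t) = V₀ + (Q_in − Q_out) t = 1830 + 59.600 t; V(43.8) = 4440.5 gal.
No glycol enters, so dm/dt = −Q_out · (m/V).
dm/m = −Q_out dt/(V₀ + 59.600 t); integrating gives ln(m/m₀) = −(Q_out/(Q_in−Q_out)) ln(V/V₀).
m = m₀ (V₀/V)^(Q_out/(Q_in−Q_out)) = 24.6 × (1830/4440.5)^(0.89597) = 11.117 g.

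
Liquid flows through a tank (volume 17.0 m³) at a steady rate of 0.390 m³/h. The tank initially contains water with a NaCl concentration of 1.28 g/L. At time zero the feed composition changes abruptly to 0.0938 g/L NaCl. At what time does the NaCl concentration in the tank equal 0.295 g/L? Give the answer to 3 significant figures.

77.3 h

Species balance: V dC/dt = Q(C_in − C) ⇒ τ = V/Q = 43.590 h.
C(t) = C_in + (C₀ − C_in) e^(−t/τ). Set C = 0.295 and solve for t:
e^(−t/τ) = (C − C_in)/(C₀ − C_in) = (0.295 − 0.0938)/(1.28 − 0.0938) = 0.16962
t = −τ ln(…) = 43.590 × 1.7742 = 77.337 h.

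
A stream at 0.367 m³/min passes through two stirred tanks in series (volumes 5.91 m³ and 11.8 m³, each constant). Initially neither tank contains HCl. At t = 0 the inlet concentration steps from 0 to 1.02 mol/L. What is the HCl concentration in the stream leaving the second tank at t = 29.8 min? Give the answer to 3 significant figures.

0.372 mol/L

Each tank obeys Vᵢ dCᵢ/dt = Q(Cᵢ₋₁ − Cᵢ), so τᵢ = Vᵢ/Q.
τ₁ = 5.91/0.367 = 16.104 min; τ₂ = 11.8/0.367 = 32.153 min.
Tank 1: C₁ = C_in(1 − e^(−t/τ₁)). Tank 2 (τ₁ ≠ τ₂): C₂ = C_in[1 − (τ₁ e^(−t/τ₁) − τ₂ e^(−t/τ₂))/(τ₁ − τ₂)].
At t = 29.8: e^(−t/τ₁) = 0.15715, e^(−t/τ₂) = 0.39581.
C₂ = 1.02·[1 − (16.104·0.15715 − 32.153·0.39581)/(-16.049)] = 1.02·0.36473 = 0.37203 mol/L.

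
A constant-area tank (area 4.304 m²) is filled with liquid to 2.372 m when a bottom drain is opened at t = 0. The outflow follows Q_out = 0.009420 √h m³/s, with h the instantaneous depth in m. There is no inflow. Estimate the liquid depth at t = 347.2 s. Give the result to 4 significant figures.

1.346 m

Mass balance (ρ constant): A dh/dt = −0.009420 √h.
∫ h^(−1/2) dh = −(0.009420/A) ∫ dt, giving 2√h = 2√h₀ − (0.009420/A) t.
√h = √2.372 − 0.009420·347.2/(2·4.304) = 1.54013 − 0.379952 = 1.16018.
h = 1.16018² = 1.34601 m.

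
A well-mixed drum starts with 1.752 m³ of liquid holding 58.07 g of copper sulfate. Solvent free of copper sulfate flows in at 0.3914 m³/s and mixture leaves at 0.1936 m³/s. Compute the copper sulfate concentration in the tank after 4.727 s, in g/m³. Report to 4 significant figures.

14.22 g/m³

Total volume: dV/dt = Q_in − Q_out = 0.197800 m³/s, so V(t) = 1.752 + 0.197800 t and V(4.727) = 2.68700 m³.
Species balance (pure solvent in): dm/dt = −Q_out · m/V(t).
Separate: dm/m = −Q_out dt/V(t) ⇒ ln(m/m₀) = −(Q_out/(Q_in−Q_out)) ln(V/V₀).
m = m₀ (V₀/V)^(Q_out/(Q_in−Q_out)) = 58.07 × (1.752/2.68700)^(0.978766) = 38.2087 g.
C = m/V = 38.2087/2.68700 = 14.2198 g/m³.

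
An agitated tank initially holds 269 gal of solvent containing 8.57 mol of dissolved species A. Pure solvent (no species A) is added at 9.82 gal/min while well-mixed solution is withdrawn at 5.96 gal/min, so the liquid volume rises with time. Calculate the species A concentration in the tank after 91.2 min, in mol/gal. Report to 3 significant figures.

Let m(t) be the amount of species A. Volume: V(t) = V₀ + (Q_in − Q_out) t = 269 + 3.8600 t; V(91.2) = 621.03 gal.
No species A enters, so dm/dt = −Q_out · (m/V).
Separate: dm/m = −Q_out dt/V(t) ⇒ ln(m/m₀) = −(Q_out/(Q_in−Q_out)) ln(V/V₀).
m = m₀ (V₀/V)^(Q_out/(Q_in−Q_out)) = 8.57 × (269/621.03)^(1.5440) = 2.3547 mol.
C = m/V = 2.3547/621.03 = 0.0037916 mol/gal.

0.00379 mol/gal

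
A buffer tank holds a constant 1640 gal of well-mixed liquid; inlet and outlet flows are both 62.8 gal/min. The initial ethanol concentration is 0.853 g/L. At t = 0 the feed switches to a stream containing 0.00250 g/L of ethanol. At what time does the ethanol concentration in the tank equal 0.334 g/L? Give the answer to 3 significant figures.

24.6 min

Species balance: V dC/dt = Q(C_in − C) ⇒ τ = V/Q = 26.115 min.
C(t) = C_in + (C₀ − C_in) e^(−t/τ). Set C = 0.334 and solve for t:
e^(−t/τ) = (C − C_in)/(C₀ − C_in) = (0.334 − 0.00250)/(0.853 − 0.00250) = 0.38977
t = −τ ln(…) = 26.115 × 0.94220 = 24.605 min.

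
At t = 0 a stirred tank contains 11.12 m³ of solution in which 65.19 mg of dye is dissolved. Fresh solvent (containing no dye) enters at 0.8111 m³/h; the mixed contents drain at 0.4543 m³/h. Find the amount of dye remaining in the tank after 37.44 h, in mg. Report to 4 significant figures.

23.87 mg

Total volume: dV/dt = Q_in − Q_out = 0.356800 m³/h, so V(t) = 11.12 + 0.356800 t and V(37.44) = 24.4786 m³.
Solute balance: dm/dt = 0 − Q_out C = −Q_out m/V(t).
Separate: dm/m = −Q_out dt/V(t) ⇒ ln(m/m₀) = −(Q_out/(Q_in−Q_out)) ln(V/V₀).
m = m₀ (V₀/V)^(Q_out/(Q_in−Q_out)) = 65.19 × (11.12/24.4786)^(1.27326) = 23.8703 mg.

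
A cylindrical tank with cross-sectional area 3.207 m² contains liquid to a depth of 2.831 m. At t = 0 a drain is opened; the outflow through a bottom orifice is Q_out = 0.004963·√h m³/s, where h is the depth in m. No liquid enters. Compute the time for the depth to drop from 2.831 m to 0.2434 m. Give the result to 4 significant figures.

1537 s

Mass balance (ρ constant): A dh/dt = −0.004963 √h.
∫ h^(−1/2) dh = −(0.004963/A) ∫ dt, giving 2√h = 2√h₀ − (0.004963/A) t.
t = 2A(√h₀ − √h)/0.004963 = 2·3.207·(√2.831 − √0.2434)/0.004963
  = 6.41400 × (1.68256 − 0.493356) / 0.004963 = 1536.88 s.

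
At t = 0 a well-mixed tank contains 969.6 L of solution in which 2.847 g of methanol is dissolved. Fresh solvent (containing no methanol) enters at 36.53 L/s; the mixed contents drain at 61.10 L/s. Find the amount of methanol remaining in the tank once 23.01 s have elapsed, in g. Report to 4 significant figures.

Let m(t) be the amount of methanol. Volume: V(t) = V₀ + (Q_in − Q_out) t = 969.6 − 24.5700 t; V(23.01) = 404.244 L.
Solute balance: dm/dt = 0 − Q_out C = −Q_out m/V(t).
dm/m = −Q_out dt/(V₀ − 24.5700 t); integrating gives ln(m/m₀) = −(Q_out/(Q_in−Q_out)) ln(V/V₀).
m = m₀ (V₀/V)^(Q_out/(Q_in−Q_out)) = 2.847 × (969.6/404.244)^(-2.48677) = 0.323252 g.

0.3233 g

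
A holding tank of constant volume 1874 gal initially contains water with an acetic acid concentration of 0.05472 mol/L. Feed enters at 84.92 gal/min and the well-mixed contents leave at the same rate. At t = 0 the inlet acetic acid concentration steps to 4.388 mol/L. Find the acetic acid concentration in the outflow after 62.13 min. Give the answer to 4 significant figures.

Accumulation = in − out for the solute gives V dC/dt = Q(C_in − C).
Time constant τ = V/Q = 1874/84.92 = 22.0678 min.
This is linear first-order; C(t) = C_in + (C₀ − C_in) e^(−t/τ).
C(62.13) = 4.388 + (0.05472 − 4.388)·e^(−62.13/22.0678) = 4.388 + (-4.33328)·0.0598801 = 4.12852 mol/L.

4.129 mol/L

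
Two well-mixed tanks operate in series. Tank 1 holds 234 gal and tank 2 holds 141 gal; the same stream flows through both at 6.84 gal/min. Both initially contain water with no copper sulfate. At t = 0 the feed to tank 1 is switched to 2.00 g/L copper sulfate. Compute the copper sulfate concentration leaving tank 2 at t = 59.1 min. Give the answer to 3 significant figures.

1.28 g/L

Time constants: τᵢ = Vᵢ/Q for each well-mixed tank.
τ₁ = 234/6.84 = 34.211 min; τ₂ = 141/6.84 = 20.614 min.
Solving the cascade with C₁(0)=C₂(0)=0 gives C₂(t) = C_in[1 − (τ₁ e^(−t/τ₁) − τ₂ e^(−t/τ₂))/(τ₁ − τ₂)].
At t = 59.1: e^(−t/τ₁) = 0.17772, e^(−t/τ₂) = 0.056870.
C₂ = 2.00·[1 − (34.211·0.17772 − 20.614·0.056870)/(13.596)] = 2.00·0.63905 = 1.2781 g/L.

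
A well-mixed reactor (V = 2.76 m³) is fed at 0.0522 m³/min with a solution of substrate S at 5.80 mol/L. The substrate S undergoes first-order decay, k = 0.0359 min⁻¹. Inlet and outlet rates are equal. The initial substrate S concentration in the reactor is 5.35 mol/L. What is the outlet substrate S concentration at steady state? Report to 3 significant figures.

2.00 mol/L

V dC/dt = Q(C_in − C) − k V C.
At steady state: 0 = Q C_in − (Q + kV) C_ss, so C_ss = Q C_in/(Q + kV).
C_ss = 0.0522·5.80/(0.0522 + 0.0359·2.76) = 0.30276/0.15128 = 2.0013 mol/L.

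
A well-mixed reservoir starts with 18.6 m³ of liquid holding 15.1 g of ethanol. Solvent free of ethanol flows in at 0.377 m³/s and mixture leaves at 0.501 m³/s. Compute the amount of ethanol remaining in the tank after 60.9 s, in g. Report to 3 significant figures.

1.84 g

Let m(t) be the amount of ethanol. Volume: V(t) = V₀ + (Q_in − Q_out) t = 18.6 − 0.12400 t; V(60.9) = 11.048 m³.
Species balance (pure solvent in): dm/dt = −Q_out · m/V(t).
Separate: dm/m = −Q_out dt/V(t) ⇒ ln(m/m₀) = −(Q_out/(Q_in−Q_out)) ln(V/V₀).
m = m₀ (V₀/V)^(Q_out/(Q_in−Q_out)) = 15.1 × (18.6/11.048)^(-4.0403) = 1.8408 g.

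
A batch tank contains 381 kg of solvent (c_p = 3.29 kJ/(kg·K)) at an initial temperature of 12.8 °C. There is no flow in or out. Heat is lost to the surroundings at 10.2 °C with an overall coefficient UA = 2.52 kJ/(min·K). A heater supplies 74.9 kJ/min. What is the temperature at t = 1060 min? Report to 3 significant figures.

Heat balance on the well-mixed liquid: M c_p dT/dt = −UA(T − T_amb) + Q̇.
dT/dt = (T_ss − T)/τ with T_ss = T_amb + Q̇/UA = 10.2 + 74.9/2.52 = 39.922 °C, τ = M c_p/UA = 381·3.29/2.52 = 497.42 min.
Integrating: T(t) = T_ss + (T₀ − T_ss) e^(−t/τ).
T(1060) = 39.922 + (-27.122)·0.11872 = 36.702 °C.

36.7 °C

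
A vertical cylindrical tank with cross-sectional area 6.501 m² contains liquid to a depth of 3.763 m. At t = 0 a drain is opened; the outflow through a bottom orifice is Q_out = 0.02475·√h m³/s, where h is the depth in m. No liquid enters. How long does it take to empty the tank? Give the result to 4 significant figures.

Unsteady balance on liquid volume: A dh/dt = −0.02475 √h.
∫ h^(−1/2) dh = −(0.02475/A) ∫ dt, giving 2√h = 2√h₀ − (0.02475/A) t.
Set h = 0: 2√h₀ = (0.02475/A) t_empty ⇒ t_empty = 2A√h₀/0.02475.
t_empty = 2·6.501·√3.763/0.02475 = 13.0020·1.93985/0.02475 = 1019.07 s.

1019 s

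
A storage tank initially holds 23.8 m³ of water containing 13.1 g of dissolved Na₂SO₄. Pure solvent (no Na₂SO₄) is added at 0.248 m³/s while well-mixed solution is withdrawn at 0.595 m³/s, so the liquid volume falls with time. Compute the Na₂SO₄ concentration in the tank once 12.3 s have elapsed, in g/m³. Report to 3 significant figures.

Let m(t) be the amount of Na₂SO₄. Volume: V(t) = V₀ + (Q_in − Q_out) t = 23.8 − 0.34700 t; V(12.3) = 19.532 m³.
Solute balance: dm/dt = 0 − Q_out C = −Q_out m/V(t).
Separate: dm/m = −Q_out dt/V(t) ⇒ ln(m/m₀) = −(Q_out/(Q_in−Q_out)) ln(V/V₀).
m = m₀ (V₀/V)^(Q_out/(Q_in−Q_out)) = 13.1 × (23.8/19.532)^(-1.7147) = 9.3346 g.
C = m/V = 9.3346/19.532 = 0.47791 g/m³.

0.478 g/m³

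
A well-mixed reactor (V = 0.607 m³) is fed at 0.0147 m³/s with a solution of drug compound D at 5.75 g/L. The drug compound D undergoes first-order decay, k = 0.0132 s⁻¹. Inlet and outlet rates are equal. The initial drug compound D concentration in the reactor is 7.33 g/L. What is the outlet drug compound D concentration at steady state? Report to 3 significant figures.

3.72 g/L

Species balance: V dC/dt = Q C_in − Q C − k V C.
Steady state (dC/dt = 0): C_ss = Q C_in/(Q + kV) = C_in/(1 + kV/Q).
C_ss = 0.0147·5.75/(0.0147 + 0.0132·0.607) = 0.084525/0.022712 = 3.7215 g/L.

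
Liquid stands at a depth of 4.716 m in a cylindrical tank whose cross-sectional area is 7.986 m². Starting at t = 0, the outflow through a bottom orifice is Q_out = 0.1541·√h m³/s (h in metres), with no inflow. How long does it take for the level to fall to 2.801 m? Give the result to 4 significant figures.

With no inflow, A dh/dt = −0.1541 √h.
This is separable: 2 d(√h)/dt = −0.1541/A, so √h = √h₀ − (0.1541/(2A)) t.
t = 2A(√h₀ − √h)/0.1541 = 2·7.986·(√4.716 − √2.801)/0.1541
  = 15.9720 × (2.17164 − 1.67362) / 0.1541 = 51.6179 s.

51.62 s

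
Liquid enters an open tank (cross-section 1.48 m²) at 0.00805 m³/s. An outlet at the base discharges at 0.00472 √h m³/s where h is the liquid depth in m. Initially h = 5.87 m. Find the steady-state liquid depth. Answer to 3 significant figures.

Volume balance on the tank: A dh/dt = Q_in − 0.00472 √h. At steady state dh/dt = 0:
Q_in = 0.00472 √h_ss ⇒ √h_ss = 0.00805/0.00472 = 1.7055.
h_ss = 1.7055² = 2.9088 m. (Since h₀ = 5.87 m > h_ss, the level will fall toward this value.)

2.91 m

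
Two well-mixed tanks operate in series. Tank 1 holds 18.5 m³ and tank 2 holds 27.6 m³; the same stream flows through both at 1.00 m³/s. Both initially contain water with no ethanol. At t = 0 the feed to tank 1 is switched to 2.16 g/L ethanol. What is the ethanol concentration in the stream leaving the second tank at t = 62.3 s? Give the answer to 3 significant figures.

1.63 g/L

Species balance on tank i: dCᵢ/dt = (Cᵢ₋₁ − Cᵢ)/τᵢ with τᵢ = Vᵢ/Q.
τ₁ = 18.5/1.00 = 18.500 s; τ₂ = 27.6/1.00 = 27.600 s.
Solving the cascade with C₁(0)=C₂(0)=0 gives C₂(t) = C_in[1 − (τ₁ e^(−t/τ₁) − τ₂ e^(−t/τ₂))/(τ₁ − τ₂)].
At t = 62.3: e^(−t/τ₁) = 0.034473, e^(−t/τ₂) = 0.10464.
C₂ = 2.16·[1 − (18.500·0.034473 − 27.600·0.10464)/(-9.1000)] = 2.16·0.75272 = 1.6259 g/L.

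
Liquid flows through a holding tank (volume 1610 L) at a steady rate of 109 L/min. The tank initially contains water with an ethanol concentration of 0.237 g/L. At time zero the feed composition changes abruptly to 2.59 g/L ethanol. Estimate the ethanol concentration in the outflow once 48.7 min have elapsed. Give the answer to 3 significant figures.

2.50 g/L

Mass balance on the solute (V constant): V dC/dt = Q(C_in − C).
Rewrite as dC/dt + C/τ = C_in/τ, τ = V/Q = 14.771 min.
This is linear first-order; C(t) = C_in + (C₀ − C_in) e^(−t/τ).
C(48.7) = 2.59 + (0.237 − 2.59)·e^(−48.7/14.771) = 2.59 + (-2.3530)·0.036991 = 2.5030 g/L.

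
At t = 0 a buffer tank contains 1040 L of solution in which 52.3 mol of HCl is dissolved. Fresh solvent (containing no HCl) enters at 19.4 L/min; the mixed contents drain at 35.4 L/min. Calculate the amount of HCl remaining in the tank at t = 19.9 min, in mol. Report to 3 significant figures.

23.3 mol

Let m(t) be the amount of HCl. Volume: V(t) = V₀ + (Q_in − Q_out) t = 1040 − 16.000 t; V(19.9) = 721.60 L.
Species balance (pure solvent in): dm/dt = −Q_out · m/V(t).
dm/m = −Q_out dt/(V₀ − 16.000 t); integrating gives ln(m/m₀) = −(Q_out/(Q_in−Q_out)) ln(V/V₀).
m = m₀ (V₀/V)^(Q_out/(Q_in−Q_out)) = 52.3 × (1040/721.60)^(-2.2125) = 23.297 mol.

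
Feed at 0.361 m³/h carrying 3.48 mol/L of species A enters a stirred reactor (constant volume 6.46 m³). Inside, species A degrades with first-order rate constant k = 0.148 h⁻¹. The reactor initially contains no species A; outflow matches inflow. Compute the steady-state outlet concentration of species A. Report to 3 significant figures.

Species balance: V dC/dt = Q C_in − Q C − k V C.
At steady state: 0 = Q C_in − (Q + kV) C_ss, so C_ss = Q C_in/(Q + kV).
C_ss = 0.361·3.48/(0.361 + 0.148·6.46) = 1.2563/1.3171 = 0.95384 mol/L.

0.954 mol/L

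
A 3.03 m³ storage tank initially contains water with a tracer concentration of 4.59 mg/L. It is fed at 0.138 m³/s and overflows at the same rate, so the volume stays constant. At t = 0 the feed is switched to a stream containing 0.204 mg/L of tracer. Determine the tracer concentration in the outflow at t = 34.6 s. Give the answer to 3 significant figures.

Transient balance on the dissolved component: V dC/dt = Q(C_in − C).
So dC/dt = (C_in − C)/τ with τ = V/Q = 3.03/0.138 = 21.957 s.
C approaches C_in exponentially: C(t) = C_in + (C₀ − C_in) e^(−t/τ).
C(34.6) = 0.204 + (4.59 − 0.204)·e^(−34.6/21.957) = 0.204 + (4.3860)·0.20683 = 1.1112 mg/L.

1.11 mg/L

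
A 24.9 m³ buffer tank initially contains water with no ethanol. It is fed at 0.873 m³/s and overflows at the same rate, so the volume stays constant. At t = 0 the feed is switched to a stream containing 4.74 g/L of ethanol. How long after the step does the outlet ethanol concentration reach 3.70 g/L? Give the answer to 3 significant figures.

43.3 s

Species balance: V dC/dt = Q(C_in − C) ⇒ τ = V/Q = 28.522 s.
C(t) = C_in + (C₀ − C_in) e^(−t/τ). Set C = 3.70 and solve for t:
e^(−t/τ) = (C − C_in)/(C₀ − C_in) = (3.70 − 4.74)/(0 − 4.74) = 0.21941
t = −τ ln(…) = 28.522 × 1.5168 = 43.263 s.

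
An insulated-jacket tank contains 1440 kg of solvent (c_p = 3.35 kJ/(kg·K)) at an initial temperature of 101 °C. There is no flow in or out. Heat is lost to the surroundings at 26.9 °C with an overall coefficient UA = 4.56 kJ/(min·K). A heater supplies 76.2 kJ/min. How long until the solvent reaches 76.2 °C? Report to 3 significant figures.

599 min

Lumped-capacitance energy balance: M c_p dT/dt = UA(T_amb − T) + Q̇.
τ = M c_p/UA = 1057.9 min; T_ss = T_amb + Q̇/UA = 26.9 + 76.2/4.56 = 43.611 °C.
T(t) = T_ss + (T₀ − T_ss)e^(−t/τ); set T = 76.2:
t = −τ ln[(T − T_ss)/(T₀ − T_ss)] = −1057.9 · ln(0.56787) = 598.63 min.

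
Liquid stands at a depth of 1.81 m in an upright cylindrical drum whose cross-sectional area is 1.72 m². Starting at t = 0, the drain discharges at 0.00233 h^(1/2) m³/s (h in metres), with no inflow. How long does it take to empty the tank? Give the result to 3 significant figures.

With no inflow, A dh/dt = −0.00233 √h.
∫ h^(−1/2) dh = −(0.00233/A) ∫ dt, giving 2√h = 2√h₀ − (0.00233/A) t.
Set h = 0: 2√h₀ = (0.00233/A) t_empty ⇒ t_empty = 2A√h₀/0.00233.
t_empty = 2·1.72·√1.81/0.00233 = 3.4400·1.3454/0.00233 = 1986.3 s.

1990 s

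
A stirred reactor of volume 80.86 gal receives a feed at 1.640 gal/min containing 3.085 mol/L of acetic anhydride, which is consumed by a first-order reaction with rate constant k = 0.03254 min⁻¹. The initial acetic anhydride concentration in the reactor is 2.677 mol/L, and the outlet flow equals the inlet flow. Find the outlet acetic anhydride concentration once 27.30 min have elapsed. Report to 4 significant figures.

Species balance: V dC/dt = Q C_in − Q C − k V C.
This is linear with rate a = Q/V + k = 0.0528220 min⁻¹.
C_ss = Q C_in/(Q + kV) = 1.18454 mol/L; C(t) = C_ss + (C₀ − C_ss) e^(−a t).
C(27.30) = 1.18454 + (1.49246)·e^(−0.0528220·27.30) = 1.18454 + (1.49246)·0.236445 = 1.53743 mol/L.

1.537 mol/L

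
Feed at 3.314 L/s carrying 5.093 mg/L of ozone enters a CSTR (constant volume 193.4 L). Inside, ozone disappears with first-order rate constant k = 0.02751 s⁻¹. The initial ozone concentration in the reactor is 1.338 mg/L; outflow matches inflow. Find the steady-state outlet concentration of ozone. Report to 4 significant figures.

1.955 mg/L

Species balance: V dC/dt = Q C_in − Q C − k V C.
Steady state (dC/dt = 0): C_ss = Q C_in/(Q + kV) = C_in/(1 + kV/Q).
C_ss = 3.314·5.093/(3.314 + 0.02751·193.4) = 16.8782/8.63443 = 1.95475 mg/L.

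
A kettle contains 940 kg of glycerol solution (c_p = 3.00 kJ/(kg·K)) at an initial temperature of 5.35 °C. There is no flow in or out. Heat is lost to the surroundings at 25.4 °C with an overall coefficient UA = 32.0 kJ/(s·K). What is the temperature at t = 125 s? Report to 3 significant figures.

20.5 °C

M c_p dT/dt = −UA(T − T_amb).
dT/dt = (T_ss − T)/τ with T_ss = T_amb = 25.400 °C, τ = M c_p/UA = 940·3.00/32.0 = 88.125 s.
Integrating: T(t) = T_ss + (T₀ − T_ss) e^(−t/τ).
T(125) = 25.400 + (-20.050)·0.24209 = 20.546 °C.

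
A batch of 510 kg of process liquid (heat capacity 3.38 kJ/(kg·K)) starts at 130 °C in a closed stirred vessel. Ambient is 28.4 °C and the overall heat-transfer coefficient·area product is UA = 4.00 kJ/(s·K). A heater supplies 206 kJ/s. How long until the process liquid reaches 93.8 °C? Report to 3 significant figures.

553 s

Energy balance: M c_p dT/dt = −UA(T − T_amb) + Q̇.
τ = M c_p/UA = 430.95 s; T_ss = T_amb + Q̇/UA = 28.4 + 206/4.00 = 79.900 °C.
T(t) = T_ss + (T₀ − T_ss)e^(−t/τ); set T = 93.8:
t = −τ ln[(T − T_ss)/(T₀ − T_ss)] = −430.95 · ln(0.27745) = 552.53 s.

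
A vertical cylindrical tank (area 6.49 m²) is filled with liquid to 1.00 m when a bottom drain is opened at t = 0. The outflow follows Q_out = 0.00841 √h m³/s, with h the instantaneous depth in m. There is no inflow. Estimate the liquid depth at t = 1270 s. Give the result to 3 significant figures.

0.0314 m

A dh/dt = −Q_out = −0.00841 √h.
This is separable: 2 d(√h)/dt = −0.00841/A, so √h = √h₀ − (0.00841/(2A)) t.
√h = √1.00 − 0.00841·1270/(2·6.49) = 1.0000 − 0.82286 = 0.17714.
h = 0.17714² = 0.031379 m.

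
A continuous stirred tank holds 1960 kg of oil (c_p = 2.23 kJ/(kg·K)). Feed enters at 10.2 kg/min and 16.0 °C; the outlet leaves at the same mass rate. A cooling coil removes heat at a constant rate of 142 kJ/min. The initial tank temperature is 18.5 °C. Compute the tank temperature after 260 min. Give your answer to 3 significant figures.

Energy balance: M c_p dT/dt = ṁ c_p (T_in − T) − 142.
τ = M/ṁ = 192.16 min; T_ss = T_in − Q̇/(ṁ c_p) = 16.0 − 142/(10.2·2.23) = 9.7571 °C.
This is linear first-order; T(t) = T_ss + (T₀ − T_ss) e^(−t/τ).
T(260) = 9.7571 + (8.7429)·e^(−260/192.16) = 9.7571 + (8.7429)·0.25845 = 12.017 °C.

12.0 °C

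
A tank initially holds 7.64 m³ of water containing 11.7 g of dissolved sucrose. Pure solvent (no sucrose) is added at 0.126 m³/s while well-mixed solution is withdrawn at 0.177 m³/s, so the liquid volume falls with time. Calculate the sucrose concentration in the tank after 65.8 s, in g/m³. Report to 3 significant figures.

0.367 g/m³

Total volume: dV/dt = Q_in − Q_out = -0.051000 m³/s, so V(t) = 7.64 − 0.051000 t and V(65.8) = 4.2842 m³.
Solute balance: dm/dt = 0 − Q_out C = −Q_out m/V(t).
Separate: dm/m = −Q_out dt/V(t) ⇒ ln(m/m₀) = −(Q_out/(Q_in−Q_out)) ln(V/V₀).
m = m₀ (V₀/V)^(Q_out/(Q_in−Q_out)) = 11.7 × (7.64/4.2842)^(-3.4706) = 1.5714 g.
C = m/V = 1.5714/4.2842 = 0.36679 g/m³.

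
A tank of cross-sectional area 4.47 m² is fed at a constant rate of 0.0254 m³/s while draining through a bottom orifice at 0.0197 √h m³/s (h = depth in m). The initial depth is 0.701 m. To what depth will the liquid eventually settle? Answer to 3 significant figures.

1.66 m

A dh/dt = Q_in − 0.0197 √h. Steady state requires inflow = outflow:
Q_in = 0.0197 √h_ss ⇒ √h_ss = 0.0254/0.0197 = 1.2893.
h_ss = 1.2893² = 1.6624 m. (Since h₀ = 0.701 m < h_ss, the level will rise toward this value.)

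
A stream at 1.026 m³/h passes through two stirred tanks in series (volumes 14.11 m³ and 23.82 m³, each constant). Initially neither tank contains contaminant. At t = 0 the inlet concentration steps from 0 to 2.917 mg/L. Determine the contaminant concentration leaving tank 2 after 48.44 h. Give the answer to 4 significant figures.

Time constants: τᵢ = Vᵢ/Q for each well-mixed tank.
τ₁ = 14.11/1.026 = 13.7524 h; τ₂ = 23.82/1.026 = 23.2164 h.
Tank 1: C₁ = C_in(1 − e^(−t/τ₁)). Tank 2 (τ₁ ≠ τ₂): C₂ = C_in[1 − (τ₁ e^(−t/τ₁) − τ₂ e^(−t/τ₂))/(τ₁ − τ₂)].
At t = 48.44: e^(−t/τ₁) = 0.0295319, e^(−t/τ₂) = 0.124126.
C₂ = 2.917·[1 − (13.7524·0.0295319 − 23.2164·0.124126)/(-9.46394)] = 2.917·0.738416 = 2.15396 mg/L.

2.154 mg/L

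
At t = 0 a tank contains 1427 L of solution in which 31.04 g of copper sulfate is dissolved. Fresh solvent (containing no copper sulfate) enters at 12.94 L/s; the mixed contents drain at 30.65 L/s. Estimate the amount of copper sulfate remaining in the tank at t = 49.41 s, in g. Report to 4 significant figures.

Total volume: dV/dt = Q_in − Q_out = -17.7100 L/s, so V(t) = 1427 − 17.7100 t and V(49.41) = 551.949 L.
Species balance (pure solvent in): dm/dt = −Q_out · m/V(t).
Separate: dm/m = −Q_out dt/V(t) ⇒ ln(m/m₀) = −(Q_out/(Q_in−Q_out)) ln(V/V₀).
m = m₀ (V₀/V)^(Q_out/(Q_in−Q_out)) = 31.04 × (1427/551.949)^(-1.73066) = 5.99764 g.

5.998 g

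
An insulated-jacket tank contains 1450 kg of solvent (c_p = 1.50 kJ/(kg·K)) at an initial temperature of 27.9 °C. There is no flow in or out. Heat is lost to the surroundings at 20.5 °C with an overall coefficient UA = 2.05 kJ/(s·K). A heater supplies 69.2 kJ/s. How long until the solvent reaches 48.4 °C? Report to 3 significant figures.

Lumped-capacitance energy balance: M c_p dT/dt = UA(T_amb − T) + Q̇.
τ = M c_p/UA = 1061.0 s; T_ss = T_amb + Q̇/UA = 20.5 + 69.2/2.05 = 54.256 °C.
T(t) = T_ss + (T₀ − T_ss)e^(−t/τ); set T = 48.4:
t = −τ ln[(T − T_ss)/(T₀ − T_ss)] = −1061.0 · ln(0.22219) = 1595.9 s.

1600 s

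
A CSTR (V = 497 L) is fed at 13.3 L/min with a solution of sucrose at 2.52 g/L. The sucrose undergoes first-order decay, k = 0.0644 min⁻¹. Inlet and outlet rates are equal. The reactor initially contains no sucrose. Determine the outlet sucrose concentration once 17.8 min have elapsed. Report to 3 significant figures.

Accumulation = in − out − consumed: V dC/dt = Q C_in − Q C − k V C.
This is linear with rate a = Q/V + k = 0.091161 min⁻¹.
C_ss = Q C_in/(Q + kV) = 0.73976 g/L; C(t) = C_ss + (C₀ − C_ss) e^(−a t).
C(17.8) = 0.73976 + (-0.73976)·e^(−0.091161·17.8) = 0.73976 + (-0.73976)·0.19737 = 0.59375 g/L.

0.594 g/L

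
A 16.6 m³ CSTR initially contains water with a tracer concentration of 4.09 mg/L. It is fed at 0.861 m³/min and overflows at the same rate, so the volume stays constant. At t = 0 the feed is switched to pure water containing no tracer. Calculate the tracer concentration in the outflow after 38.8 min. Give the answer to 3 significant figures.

0.547 mg/L

Species balance on the tank: V dC/dt = Q(C_in − C).
So dC/dt = (C_in − C)/τ with τ = V/Q = 16.6/0.861 = 19.280 min.
Integrating: C(t) = C_in + (C₀ − C_in) e^(−t/τ).
C(38.8) = 0 + (4.09 − 0)·e^(−38.8/19.280) = 0 + (4.0900)·0.13366 = 0.54667 mg/L.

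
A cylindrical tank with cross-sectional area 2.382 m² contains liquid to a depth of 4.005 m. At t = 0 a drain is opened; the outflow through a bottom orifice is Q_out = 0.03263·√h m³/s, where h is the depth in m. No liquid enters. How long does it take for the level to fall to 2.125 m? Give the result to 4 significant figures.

A dh/dt = −Q_out = −0.03263 √h.
This is separable: 2 d(√h)/dt = −0.03263/A, so √h = √h₀ − (0.03263/(2A)) t.
t = 2A(√h₀ − √h)/0.03263 = 2·2.382·(√4.005 − √2.125)/0.03263
  = 4.76400 × (2.00125 − 1.45774) / 0.03263 = 79.3530 s.

79.35 s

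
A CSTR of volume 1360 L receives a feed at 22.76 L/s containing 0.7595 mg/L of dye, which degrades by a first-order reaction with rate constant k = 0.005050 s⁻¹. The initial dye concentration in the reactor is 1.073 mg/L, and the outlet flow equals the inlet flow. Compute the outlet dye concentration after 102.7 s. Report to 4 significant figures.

0.6357 mg/L

Species balance: V dC/dt = Q C_in − Q C − k V C.
dC/dt = (Q/V) C_in − (Q/V + k) C; effective rate a = Q/V + k = 0.0167353 + 0.005050 = 0.0217853 s⁻¹.
C_ss = Q C_in/(Q + kV) = 0.583442 mg/L; C(t) = C_ss + (C₀ − C_ss) e^(−a t).
C(102.7) = 0.583442 + (0.489558)·e^(−0.0217853·102.7) = 0.583442 + (0.489558)·0.106741 = 0.635698 mg/L.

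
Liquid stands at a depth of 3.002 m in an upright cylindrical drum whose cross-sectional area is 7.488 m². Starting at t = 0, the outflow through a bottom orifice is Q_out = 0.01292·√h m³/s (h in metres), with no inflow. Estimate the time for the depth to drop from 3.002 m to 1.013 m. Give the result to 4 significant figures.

841.7 s

Mass balance (ρ constant): A dh/dt = −0.01292 √h.
Separate and integrate: 2(√h − √h₀) = −(0.01292/A) t.
t = 2A(√h₀ − √h)/0.01292 = 2·7.488·(√3.002 − √1.013)/0.01292
  = 14.9760 × (1.73263 − 1.00648) / 0.01292 = 841.703 s.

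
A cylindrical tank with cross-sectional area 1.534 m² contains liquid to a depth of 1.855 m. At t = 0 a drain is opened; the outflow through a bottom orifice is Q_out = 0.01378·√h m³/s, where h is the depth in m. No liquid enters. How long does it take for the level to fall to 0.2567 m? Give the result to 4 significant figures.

Accumulation of liquid (constant cross-section A): A dh/dt = −0.01378 √h.
This is separable: 2 d(√h)/dt = −0.01378/A, so √h = √h₀ − (0.01378/(2A)) t.
t = 2A(√h₀ − √h)/0.01378 = 2·1.534·(√1.855 − √0.2567)/0.01378
  = 3.06800 × (1.36198 − 0.506656) / 0.01378 = 190.432 s.

190.4 s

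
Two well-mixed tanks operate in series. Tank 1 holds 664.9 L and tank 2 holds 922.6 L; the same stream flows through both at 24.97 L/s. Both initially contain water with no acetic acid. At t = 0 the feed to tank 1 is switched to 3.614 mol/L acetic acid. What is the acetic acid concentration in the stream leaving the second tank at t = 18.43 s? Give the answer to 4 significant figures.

0.4240 mol/L

Species balance on tank i: dCᵢ/dt = (Cᵢ₋₁ − Cᵢ)/τᵢ with τᵢ = Vᵢ/Q.
τ₁ = 664.9/24.97 = 26.6280 s; τ₂ = 922.6/24.97 = 36.9483 s.
Solving the cascade with C₁(0)=C₂(0)=0 gives C₂(t) = C_in[1 − (τ₁ e^(−t/τ₁) − τ₂ e^(−t/τ₂))/(τ₁ − τ₂)].
At t = 18.43: e^(−t/τ₁) = 0.500509, e^(−t/τ₂) = 0.607256.
C₂ = 3.614·[1 − (26.6280·0.500509 − 36.9483·0.607256)/(-10.3204)] = 3.614·0.117322 = 0.424002 mol/L.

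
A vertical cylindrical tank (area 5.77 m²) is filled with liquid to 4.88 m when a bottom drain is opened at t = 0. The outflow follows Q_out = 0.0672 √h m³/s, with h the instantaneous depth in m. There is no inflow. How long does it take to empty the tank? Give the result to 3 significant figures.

With no inflow, A dh/dt = −0.0672 √h.
This is separable: 2 d(√h)/dt = −0.0672/A, so √h = √h₀ − (0.0672/(2A)) t.
Tank is empty when √h = 0: t_empty = 2A√h₀/0.0672.
t_empty = 2·5.77·√4.88/0.0672 = 11.540·2.2091/0.0672 = 379.36 s.

379 s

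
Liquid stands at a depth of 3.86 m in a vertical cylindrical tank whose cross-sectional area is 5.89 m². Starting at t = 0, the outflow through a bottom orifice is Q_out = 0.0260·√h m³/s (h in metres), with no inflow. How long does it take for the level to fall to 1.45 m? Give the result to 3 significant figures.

With no inflow, A dh/dt = −0.0260 √h.
This is separable: 2 d(√h)/dt = −0.0260/A, so √h = √h₀ − (0.0260/(2A)) t.
t = 2A(√h₀ − √h)/0.0260 = 2·5.89·(√3.86 − √1.45)/0.0260
  = 11.780 × (1.9647 − 1.2042) / 0.0260 = 344.58 s.

345 s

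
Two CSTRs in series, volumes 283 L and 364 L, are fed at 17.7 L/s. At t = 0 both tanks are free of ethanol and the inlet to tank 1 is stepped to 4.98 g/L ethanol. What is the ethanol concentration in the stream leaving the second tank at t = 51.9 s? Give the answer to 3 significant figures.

Time constants: τᵢ = Vᵢ/Q for each well-mixed tank.
τ₁ = 283/17.7 = 15.989 s; τ₂ = 364/17.7 = 20.565 s.
Solving the cascade with C₁(0)=C₂(0)=0 gives C₂(t) = C_in[1 − (τ₁ e^(−t/τ₁) − τ₂ e^(−t/τ₂))/(τ₁ − τ₂)].
At t = 51.9: e^(−t/τ₁) = 0.038928, e^(−t/τ₂) = 0.080162.
C₂ = 4.98·[1 − (15.989·0.038928 − 20.565·0.080162)/(-4.5763)] = 4.98·0.77577 = 3.8634 g/L.

3.86 g/L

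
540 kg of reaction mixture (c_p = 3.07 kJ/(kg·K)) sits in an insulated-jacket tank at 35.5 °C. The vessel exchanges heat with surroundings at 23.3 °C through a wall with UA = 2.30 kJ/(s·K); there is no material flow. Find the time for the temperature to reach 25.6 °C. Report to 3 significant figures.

1200 s

Lumped-capacitance energy balance: M c_p dT/dt = UA(T_amb − T).
τ = M c_p/UA = 720.78 s; T_ss = T_amb = 23.300 °C.
T(t) = T_ss + (T₀ − T_ss)e^(−t/τ); set T = 25.6:
t = −τ ln[(T − T_ss)/(T₀ − T_ss)] = −720.78 · ln(0.18852) = 1202.6 s.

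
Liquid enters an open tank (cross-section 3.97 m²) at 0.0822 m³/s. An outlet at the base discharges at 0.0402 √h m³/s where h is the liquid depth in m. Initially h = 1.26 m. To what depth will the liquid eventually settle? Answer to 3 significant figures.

Level balance: A dh/dt = 0.0822 − 0.0402 √h. Setting dh/dt = 0:
Q_in = 0.0402 √h_ss ⇒ √h_ss = 0.0822/0.0402 = 2.0448.
h_ss = 2.0448² = 4.1811 m. (Since h₀ = 1.26 m < h_ss, the level will rise toward this value.)

4.18 m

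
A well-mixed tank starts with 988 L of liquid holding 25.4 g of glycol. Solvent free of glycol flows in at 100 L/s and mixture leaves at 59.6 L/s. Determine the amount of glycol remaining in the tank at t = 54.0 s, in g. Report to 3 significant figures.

4.55 g

Let m(t) be the amount of glycol. Volume: V(t) = V₀ + (Q_in − Q_out) t = 988 + 40.400 t; V(54.0) = 3169.6 L.
Species balance (pure solvent in): dm/dt = −Q_out · m/V(t).
Separate: dm/m = −Q_out dt/V(t) ⇒ ln(m/m₀) = −(Q_out/(Q_in−Q_out)) ln(V/V₀).
m = m₀ (V₀/V)^(Q_out/(Q_in−Q_out)) = 25.4 × (988/3169.6)^(1.4752) = 4.5498 g.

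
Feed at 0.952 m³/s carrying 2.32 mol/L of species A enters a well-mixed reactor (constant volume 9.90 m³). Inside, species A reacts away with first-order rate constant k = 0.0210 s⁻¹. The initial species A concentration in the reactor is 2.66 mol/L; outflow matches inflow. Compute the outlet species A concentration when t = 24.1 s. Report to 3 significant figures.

Accumulation = in − out − consumed: V dC/dt = Q C_in − Q C − k V C.
dC/dt = (Q/V) C_in − (Q/V + k) C; effective rate a = Q/V + k = 0.096162 + 0.0210 = 0.11716 s⁻¹.
C_ss = Q C_in/(Q + kV) = 1.9042 mol/L; C(t) = C_ss + (C₀ − C_ss) e^(−a t).
C(24.1) = 1.9042 + (0.75584)·e^(−0.11716·24.1) = 1.9042 + (0.75584)·0.059392 = 1.9491 mol/L.

1.95 mol/L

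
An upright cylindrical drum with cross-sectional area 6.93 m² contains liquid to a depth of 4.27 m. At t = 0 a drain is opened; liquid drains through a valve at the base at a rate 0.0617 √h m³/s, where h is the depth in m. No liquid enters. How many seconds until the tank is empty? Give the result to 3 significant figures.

A dh/dt = −Q_out = −0.0617 √h.
This is separable: 2 d(√h)/dt = −0.0617/A, so √h = √h₀ − (0.0617/(2A)) t.
Set h = 0: 2√h₀ = (0.0617/A) t_empty ⇒ t_empty = 2A√h₀/0.0617.
t_empty = 2·6.93·√4.27/0.0617 = 13.860·2.0664/0.0617 = 464.19 s.

464 s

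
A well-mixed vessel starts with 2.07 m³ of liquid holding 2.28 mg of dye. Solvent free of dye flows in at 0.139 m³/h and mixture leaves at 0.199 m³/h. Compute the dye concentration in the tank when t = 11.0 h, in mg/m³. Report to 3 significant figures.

Let m(t) be the amount of dye. Volume: V(t) = V₀ + (Q_in − Q_out) t = 2.07 − 0.060000 t; V(11.0) = 1.4100 m³.
Species balance (pure solvent in): dm/dt = −Q_out · m/V(t).
dm/m = −Q_out dt/(V₀ − 0.060000 t); integrating gives ln(m/m₀) = −(Q_out/(Q_in−Q_out)) ln(V/V₀).
m = m₀ (V₀/V)^(Q_out/(Q_in−Q_out)) = 2.28 × (2.07/1.4100)^(-3.3167) = 0.63808 mg.
C = m/V = 0.63808/1.4100 = 0.45254 mg/m³.

0.453 mg/m³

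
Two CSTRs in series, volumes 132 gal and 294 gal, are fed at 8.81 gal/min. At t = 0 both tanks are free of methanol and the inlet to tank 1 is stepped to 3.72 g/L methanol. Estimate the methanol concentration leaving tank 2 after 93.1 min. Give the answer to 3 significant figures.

Time constants: τᵢ = Vᵢ/Q for each well-mixed tank.
τ₁ = 132/8.81 = 14.983 min; τ₂ = 294/8.81 = 33.371 min.
Tank 1: C₁ = C_in(1 − e^(−t/τ₁)). Tank 2 (τ₁ ≠ τ₂): C₂ = C_in[1 − (τ₁ e^(−t/τ₁) − τ₂ e^(−t/τ₂))/(τ₁ − τ₂)].
At t = 93.1: e^(−t/τ₁) = 0.0020018, e^(−t/τ₂) = 0.061431.
C₂ = 3.72·[1 − (14.983·0.0020018 − 33.371·0.061431)/(-18.388)] = 3.72·0.89014 = 3.3113 g/L.

3.31 g/L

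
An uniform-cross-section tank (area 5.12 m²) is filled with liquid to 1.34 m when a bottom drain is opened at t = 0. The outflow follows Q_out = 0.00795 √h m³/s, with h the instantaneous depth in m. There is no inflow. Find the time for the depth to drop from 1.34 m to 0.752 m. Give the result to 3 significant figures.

374 s

With no inflow, A dh/dt = −0.00795 √h.
This is separable: 2 d(√h)/dt = −0.00795/A, so √h = √h₀ − (0.00795/(2A)) t.
t = 2A(√h₀ − √h)/0.00795 = 2·5.12·(√1.34 − √0.752)/0.00795
  = 10.240 × (1.1576 − 0.86718) / 0.00795 = 374.06 s.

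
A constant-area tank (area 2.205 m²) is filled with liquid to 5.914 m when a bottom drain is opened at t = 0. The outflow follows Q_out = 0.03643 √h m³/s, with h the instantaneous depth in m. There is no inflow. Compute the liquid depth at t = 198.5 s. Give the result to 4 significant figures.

A dh/dt = −Q_out = −0.03643 √h.
Separate and integrate: 2(√h − √h₀) = −(0.03643/A) t.
√h = √5.914 − 0.03643·198.5/(2·2.205) = 2.43187 − 1.63976 = 0.792109.
h = 0.792109² = 0.627436 m.

0.6274 m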